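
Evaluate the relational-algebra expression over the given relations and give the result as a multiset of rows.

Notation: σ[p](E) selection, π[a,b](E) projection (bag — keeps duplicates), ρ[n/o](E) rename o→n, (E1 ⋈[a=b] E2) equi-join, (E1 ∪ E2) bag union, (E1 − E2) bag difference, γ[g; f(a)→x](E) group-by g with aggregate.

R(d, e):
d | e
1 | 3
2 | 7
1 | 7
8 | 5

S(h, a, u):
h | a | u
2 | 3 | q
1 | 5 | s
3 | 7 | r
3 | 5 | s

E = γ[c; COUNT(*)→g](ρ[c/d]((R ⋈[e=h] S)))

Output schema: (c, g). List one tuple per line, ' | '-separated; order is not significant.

Stepwise |·|:
  R → 4
  S → 4
  (R ⋈[e=h] S) → 2
  ρ[c/d]((R ⋈[e=h] S)) → 2
  γ[c; COUNT(*)→g](ρ[c/d]((R ⋈[e=h] S))) → 1

== RESULT ==
c | g
1 | 2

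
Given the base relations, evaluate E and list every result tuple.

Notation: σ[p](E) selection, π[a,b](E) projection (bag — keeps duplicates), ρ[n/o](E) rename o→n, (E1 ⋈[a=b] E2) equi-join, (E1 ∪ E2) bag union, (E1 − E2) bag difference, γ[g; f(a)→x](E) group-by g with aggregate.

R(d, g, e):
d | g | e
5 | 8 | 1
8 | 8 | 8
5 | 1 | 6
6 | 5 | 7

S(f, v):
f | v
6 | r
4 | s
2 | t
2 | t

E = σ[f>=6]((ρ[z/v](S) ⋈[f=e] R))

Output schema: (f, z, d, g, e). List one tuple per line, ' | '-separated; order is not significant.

Subexpression sizes:
  S → 4
  ρ[z/v](S) → 4
  R → 4
  (ρ[z/v](S) ⋈[f=e] R) → 1
  σ[f>=6]((ρ[z/v](S) ⋈[f=e] R)) → 1

== RESULT ==
f | z | d | g | e
6 | r | 5 | 1 | 6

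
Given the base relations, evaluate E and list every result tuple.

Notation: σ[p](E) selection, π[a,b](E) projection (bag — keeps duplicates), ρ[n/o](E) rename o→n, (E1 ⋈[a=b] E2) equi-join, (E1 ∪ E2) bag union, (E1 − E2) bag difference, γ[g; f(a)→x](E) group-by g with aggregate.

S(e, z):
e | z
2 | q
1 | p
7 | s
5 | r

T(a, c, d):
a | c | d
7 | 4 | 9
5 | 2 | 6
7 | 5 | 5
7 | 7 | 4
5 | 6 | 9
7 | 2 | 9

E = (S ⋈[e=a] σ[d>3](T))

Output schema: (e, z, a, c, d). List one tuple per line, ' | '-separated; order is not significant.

Row counts bottom-up:
  S → 4
  T → 6
  σ[d>3](T) → 6
  (S ⋈[e=a] σ[d>3](T)) → 6

== RESULT ==
e | z | a | c | d
5 | r | 5 | 2 | 6
5 | r | 5 | 6 | 9
7 | s | 7 | 2 | 9
7 | s | 7 | 4 | 9
7 | s | 7 | 5 | 5
7 | s | 7 | 7 | 4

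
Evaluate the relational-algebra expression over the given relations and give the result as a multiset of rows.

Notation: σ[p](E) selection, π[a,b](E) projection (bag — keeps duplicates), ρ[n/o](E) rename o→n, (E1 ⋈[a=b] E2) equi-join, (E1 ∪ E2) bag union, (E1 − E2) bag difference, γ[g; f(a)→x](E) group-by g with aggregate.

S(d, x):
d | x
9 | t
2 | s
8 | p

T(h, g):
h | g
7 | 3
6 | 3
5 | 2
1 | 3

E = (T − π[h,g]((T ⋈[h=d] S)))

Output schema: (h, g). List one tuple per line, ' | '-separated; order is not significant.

Per-node cardinality:
  T → 4
  T → 4
  S → 3
  (T ⋈[h=d] S) → 0
  π[h,g]((T ⋈[h=d] S)) → 0
  (T − π[h,g]((T ⋈[h=d] S))) → 4

== RESULT ==
h | g
1 | 3
5 | 2
6 | 3
7 | 3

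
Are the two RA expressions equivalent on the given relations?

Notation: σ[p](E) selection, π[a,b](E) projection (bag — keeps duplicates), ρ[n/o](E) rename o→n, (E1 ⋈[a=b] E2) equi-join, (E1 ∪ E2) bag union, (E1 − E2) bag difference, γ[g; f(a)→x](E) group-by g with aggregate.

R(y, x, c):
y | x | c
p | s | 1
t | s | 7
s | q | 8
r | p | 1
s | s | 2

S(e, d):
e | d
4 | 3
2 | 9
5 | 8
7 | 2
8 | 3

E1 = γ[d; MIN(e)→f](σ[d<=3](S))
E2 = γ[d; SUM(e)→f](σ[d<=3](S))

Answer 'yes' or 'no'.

E1 per-node cardinality:
  S → 5
  σ[d<=3](S) → 3
  γ[d; MIN(e)→f](σ[d<=3](S)) → 2
E2 per-node cardinality:
  S → 5
  σ[d<=3](S) → 3
  γ[d; SUM(e)→f](σ[d<=3](S)) → 2

E1 result:
d | f
2 | 7
3 | 4
E2 result:
d | f
2 | 7
3 | 12
Witness: (3, 12) appears 0× in E1 but 1× in E2.

no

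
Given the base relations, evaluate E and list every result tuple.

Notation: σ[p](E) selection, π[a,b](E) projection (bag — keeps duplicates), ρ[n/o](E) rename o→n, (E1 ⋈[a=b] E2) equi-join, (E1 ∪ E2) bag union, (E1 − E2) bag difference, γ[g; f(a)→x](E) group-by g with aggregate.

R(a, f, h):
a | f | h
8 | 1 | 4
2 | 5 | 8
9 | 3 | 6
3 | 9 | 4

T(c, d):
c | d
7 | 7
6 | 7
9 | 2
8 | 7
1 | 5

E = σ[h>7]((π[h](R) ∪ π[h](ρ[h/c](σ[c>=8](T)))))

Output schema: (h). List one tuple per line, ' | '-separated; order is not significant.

Per-node cardinality:
  R → 4
  π[h](R) → 4
  T → 5
  σ[c>=8](T) → 2
  ρ[h/c](σ[c>=8](T)) → 2
  π[h](ρ[h/c](σ[c>=8](T))) → 2
  (π[h](R) ∪ π[h](ρ[h/c](σ[c>=8](T)))) → 6
  σ[h>7]((π[h](R) ∪ π[h](ρ[h/c](σ[c>=8](T))))) → 3

== RESULT ==
h
8
8
9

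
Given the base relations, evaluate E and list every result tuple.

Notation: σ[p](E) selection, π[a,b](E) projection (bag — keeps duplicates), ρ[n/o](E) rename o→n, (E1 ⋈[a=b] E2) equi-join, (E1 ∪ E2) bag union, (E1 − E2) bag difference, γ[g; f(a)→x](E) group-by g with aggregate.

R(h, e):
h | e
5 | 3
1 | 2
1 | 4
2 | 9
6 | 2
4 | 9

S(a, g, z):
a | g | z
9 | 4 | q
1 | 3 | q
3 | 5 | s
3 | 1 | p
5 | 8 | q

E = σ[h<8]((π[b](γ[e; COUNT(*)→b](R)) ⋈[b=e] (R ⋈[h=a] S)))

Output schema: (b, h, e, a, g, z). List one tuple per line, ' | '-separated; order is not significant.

Subexpression sizes:
  R → 6
  γ[e; COUNT(*)→b](R) → 4
  π[b](γ[e; COUNT(*)→b](R)) → 4
  R → 6
  S → 5
  (R ⋈[h=a] S) → 3
  (π[b](γ[e; COUNT(*)→b](R)) ⋈[b=e] (R ⋈[h=a] S)) → 2
  σ[h<8]((π[b](γ[e; COUNT(*)→b](R)) ⋈[b=e] (R ⋈[h=a] S))) → 2

== RESULT ==
b | h | e | a | g | z
2 | 1 | 2 | 1 | 3 | q
2 | 1 | 2 | 1 | 3 | q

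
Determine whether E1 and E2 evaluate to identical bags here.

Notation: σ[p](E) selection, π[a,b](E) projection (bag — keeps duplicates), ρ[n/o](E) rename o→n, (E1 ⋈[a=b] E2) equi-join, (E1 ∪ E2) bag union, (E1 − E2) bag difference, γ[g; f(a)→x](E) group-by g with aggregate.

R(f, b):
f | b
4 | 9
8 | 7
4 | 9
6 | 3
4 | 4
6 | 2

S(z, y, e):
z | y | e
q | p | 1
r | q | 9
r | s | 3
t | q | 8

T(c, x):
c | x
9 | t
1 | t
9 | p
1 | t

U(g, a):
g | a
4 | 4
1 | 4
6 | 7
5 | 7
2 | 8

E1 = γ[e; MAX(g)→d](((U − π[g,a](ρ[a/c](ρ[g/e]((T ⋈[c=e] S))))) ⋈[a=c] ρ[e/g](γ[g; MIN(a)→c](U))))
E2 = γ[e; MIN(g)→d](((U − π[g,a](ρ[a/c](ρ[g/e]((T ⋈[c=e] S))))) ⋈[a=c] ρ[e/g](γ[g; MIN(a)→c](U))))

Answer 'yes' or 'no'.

E1 per-node cardinality:
  U → 5
  T → 4
  S → 4
  (T ⋈[c=e] S) → 4
  ρ[g/e]((T ⋈[c=e] S)) → 4
  ρ[a/c](ρ[g/e]((T ⋈[c=e] S))) → 4
  π[g,a](ρ[a/c](ρ[g/e]((T ⋈[c=e] S)))) → 4
  (U − π[g,a](ρ[a/c](ρ[g/e]((T ⋈[c=e] S))))) → 5
  U → 5
  γ[g; MIN(a)→c](U) → 5
  ρ[e/g](γ[g; MIN(a)→c](U)) → 5
  ((U − π[g,a](ρ[a/c](ρ[g/e]((T ⋈[c=e] S))))) ⋈[a=c] ρ[e/g](γ[g; MIN(a)→c](U))) → 9
  γ[e; MAX(g)→d](((U − π[g,a](ρ[a/c](ρ[g/e]((T ⋈[c=e] S))))) ⋈[a=c] ρ[e/g](γ[g; MIN(a)→c](U)))) → 5
E2 per-node cardinality:
  U → 5
  T → 4
  S → 4
  (T ⋈[c=e] S) → 4
  ρ[g/e]((T ⋈[c=e] S)) → 4
  ρ[a/c](ρ[g/e]((T ⋈[c=e] S))) → 4
  π[g,a](ρ[a/c](ρ[g/e]((T ⋈[c=e] S)))) → 4
  (U − π[g,a](ρ[a/c](ρ[g/e]((T ⋈[c=e] S))))) → 5
  U → 5
  γ[g; MIN(a)→c](U) → 5
  ρ[e/g](γ[g; MIN(a)→c](U)) → 5
  ((U − π[g,a](ρ[a/c](ρ[g/e]((T ⋈[c=e] S))))) ⋈[a=c] ρ[e/g](γ[g; MIN(a)→c](U))) → 9
  γ[e; MIN(g)→d](((U − π[g,a](ρ[a/c](ρ[g/e]((T ⋈[c=e] S))))) ⋈[a=c] ρ[e/g](γ[g; MIN(a)→c](U)))) → 5

E1 result:
e | d
1 | 4
2 | 2
4 | 4
5 | 6
6 | 6
E2 result:
e | d
1 | 1
2 | 2
4 | 1
5 | 5
6 | 5
Witness: (4, 4) appears 1× in E1 but 0× in E2.

no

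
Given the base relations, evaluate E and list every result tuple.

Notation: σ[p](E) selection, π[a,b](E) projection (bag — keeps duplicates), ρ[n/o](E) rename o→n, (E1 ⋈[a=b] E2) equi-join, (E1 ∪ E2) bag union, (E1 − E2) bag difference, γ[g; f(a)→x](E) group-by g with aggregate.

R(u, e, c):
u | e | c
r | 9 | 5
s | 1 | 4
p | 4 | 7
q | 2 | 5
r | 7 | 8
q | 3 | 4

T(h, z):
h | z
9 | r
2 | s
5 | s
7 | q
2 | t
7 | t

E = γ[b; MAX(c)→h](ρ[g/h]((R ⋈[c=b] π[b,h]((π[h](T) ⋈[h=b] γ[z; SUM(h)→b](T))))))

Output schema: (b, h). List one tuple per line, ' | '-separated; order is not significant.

Subexpression sizes:
  R → 6
  T → 6
  π[h](T) → 6
  T → 6
  γ[z; SUM(h)→b](T) → 4
  (π[h](T) ⋈[h=b] γ[z; SUM(h)→b](T)) → 6
  π[b,h]((π[h](T) ⋈[h=b] γ[z; SUM(h)→b](T))) → 6
  (R ⋈[c=b] π[b,h]((π[h](T) ⋈[h=b] γ[z; SUM(h)→b](T)))) → 4
  ρ[g/h]((R ⋈[c=b] π[b,h]((π[h](T) ⋈[h=b] γ[z; SUM(h)→b](T))))) → 4
  γ[b; MAX(c)→h](ρ[g/h]((R ⋈[c=b] π[b,h]((π[h](T) ⋈[h=b] γ[z; SUM(h)→b](T)))))) → 1

== RESULT ==
b | h
7 | 7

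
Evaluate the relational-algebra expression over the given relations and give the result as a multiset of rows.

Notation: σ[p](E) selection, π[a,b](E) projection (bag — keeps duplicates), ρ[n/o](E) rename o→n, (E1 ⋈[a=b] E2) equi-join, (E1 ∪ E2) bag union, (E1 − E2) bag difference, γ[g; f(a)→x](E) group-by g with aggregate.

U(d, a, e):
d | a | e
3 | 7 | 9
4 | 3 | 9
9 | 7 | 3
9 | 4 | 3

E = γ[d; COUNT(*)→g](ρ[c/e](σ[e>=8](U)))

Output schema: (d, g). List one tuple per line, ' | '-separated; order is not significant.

Stepwise |·|:
  U → 4
  σ[e>=8](U) → 2
  ρ[c/e](σ[e>=8](U)) → 2
  γ[d; COUNT(*)→g](ρ[c/e](σ[e>=8](U))) → 2

== RESULT ==
d | g
3 | 1
4 | 1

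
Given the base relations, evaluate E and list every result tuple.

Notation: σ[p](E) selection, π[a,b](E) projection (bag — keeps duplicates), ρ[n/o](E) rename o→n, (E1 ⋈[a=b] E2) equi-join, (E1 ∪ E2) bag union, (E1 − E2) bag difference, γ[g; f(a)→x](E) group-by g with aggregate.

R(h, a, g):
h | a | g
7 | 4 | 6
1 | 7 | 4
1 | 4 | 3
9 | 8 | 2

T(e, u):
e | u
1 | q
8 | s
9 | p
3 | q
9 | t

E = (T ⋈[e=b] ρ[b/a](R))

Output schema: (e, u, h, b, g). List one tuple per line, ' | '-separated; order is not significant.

Per-node cardinality:
  T → 5
  R → 4
  ρ[b/a](R) → 4
  (T ⋈[e=b] ρ[b/a](R)) → 1

== RESULT ==
e | u | h | b | g
8 | s | 9 | 8 | 2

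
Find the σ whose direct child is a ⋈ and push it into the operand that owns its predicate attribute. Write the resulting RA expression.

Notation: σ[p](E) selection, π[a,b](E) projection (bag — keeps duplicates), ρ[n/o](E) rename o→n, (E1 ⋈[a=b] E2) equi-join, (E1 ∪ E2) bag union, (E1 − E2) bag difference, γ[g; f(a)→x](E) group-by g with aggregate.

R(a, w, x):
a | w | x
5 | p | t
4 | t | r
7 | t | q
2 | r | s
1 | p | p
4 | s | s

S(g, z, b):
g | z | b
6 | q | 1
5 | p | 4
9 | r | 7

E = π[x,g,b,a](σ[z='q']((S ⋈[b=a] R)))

σ filters on z, owned by the left side.
E' = π[x,g,b,a]((σ[z='q'](S) ⋈[b=a] R))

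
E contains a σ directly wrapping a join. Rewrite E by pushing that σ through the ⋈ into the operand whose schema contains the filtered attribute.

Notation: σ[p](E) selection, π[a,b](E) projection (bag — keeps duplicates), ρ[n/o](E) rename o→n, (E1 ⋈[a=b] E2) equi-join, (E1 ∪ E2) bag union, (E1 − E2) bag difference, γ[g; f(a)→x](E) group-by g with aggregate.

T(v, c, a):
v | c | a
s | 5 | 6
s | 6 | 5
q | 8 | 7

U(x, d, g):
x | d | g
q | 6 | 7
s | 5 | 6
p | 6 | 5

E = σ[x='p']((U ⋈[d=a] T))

σ filters on x, owned by the left side.
E' = (σ[x='p'](U) ⋈[d=a] T)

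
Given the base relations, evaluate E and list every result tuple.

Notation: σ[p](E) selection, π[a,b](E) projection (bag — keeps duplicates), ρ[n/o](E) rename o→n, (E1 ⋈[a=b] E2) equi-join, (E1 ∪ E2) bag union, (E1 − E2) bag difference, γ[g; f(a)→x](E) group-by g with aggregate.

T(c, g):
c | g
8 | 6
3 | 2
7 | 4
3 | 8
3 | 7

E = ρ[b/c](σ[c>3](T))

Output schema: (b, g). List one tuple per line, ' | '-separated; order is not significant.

Per-node cardinality:
  T → 5
  σ[c>3](T) → 2
  ρ[b/c](σ[c>3](T)) → 2

== RESULT ==
b | g
7 | 4
8 | 6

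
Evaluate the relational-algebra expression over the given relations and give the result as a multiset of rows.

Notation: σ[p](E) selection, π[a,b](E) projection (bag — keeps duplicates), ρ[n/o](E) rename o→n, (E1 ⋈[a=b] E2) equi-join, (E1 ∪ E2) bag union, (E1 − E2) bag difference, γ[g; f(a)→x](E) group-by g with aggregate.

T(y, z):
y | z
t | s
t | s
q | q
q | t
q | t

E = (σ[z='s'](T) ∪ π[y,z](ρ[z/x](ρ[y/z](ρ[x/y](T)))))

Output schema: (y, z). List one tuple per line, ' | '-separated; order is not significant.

Stepwise |·|:
  T → 5
  σ[z='s'](T) → 2
  T → 5
  ρ[x/y](T) → 5
  ρ[y/z](ρ[x/y](T)) → 5
  ρ[z/x](ρ[y/z](ρ[x/y](T))) → 5
  π[y,z](ρ[z/x](ρ[y/z](ρ[x/y](T)))) → 5
  (σ[z='s'](T) ∪ π[y,z](ρ[z/x](ρ[y/z](ρ[x/y](T))))) → 7

== RESULT ==
y | z
q | q
s | t
s | t
t | q
t | q
t | s
t | s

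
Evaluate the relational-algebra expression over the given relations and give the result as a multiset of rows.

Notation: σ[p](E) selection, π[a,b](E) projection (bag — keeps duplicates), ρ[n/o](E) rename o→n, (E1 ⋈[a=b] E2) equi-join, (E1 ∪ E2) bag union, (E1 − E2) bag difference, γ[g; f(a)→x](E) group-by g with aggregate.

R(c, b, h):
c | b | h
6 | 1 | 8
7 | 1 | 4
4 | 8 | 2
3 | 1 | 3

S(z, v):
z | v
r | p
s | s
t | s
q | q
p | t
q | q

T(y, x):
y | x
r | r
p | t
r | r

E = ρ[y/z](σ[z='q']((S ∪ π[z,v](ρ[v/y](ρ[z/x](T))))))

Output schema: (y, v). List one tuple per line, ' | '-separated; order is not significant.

Row counts bottom-up:
  S → 6
  T → 3
  ρ[z/x](T) → 3
  ρ[v/y](ρ[z/x](T)) → 3
  π[z,v](ρ[v/y](ρ[z/x](T))) → 3
  (S ∪ π[z,v](ρ[v/y](ρ[z/x](T)))) → 9
  σ[z='q']((S ∪ π[z,v](ρ[v/y](ρ[z/x](T))))) → 2
  ρ[y/z](σ[z='q']((S ∪ π[z,v](ρ[v/y](ρ[z/x](T)))))) → 2

== RESULT ==
y | v
q | q
q | q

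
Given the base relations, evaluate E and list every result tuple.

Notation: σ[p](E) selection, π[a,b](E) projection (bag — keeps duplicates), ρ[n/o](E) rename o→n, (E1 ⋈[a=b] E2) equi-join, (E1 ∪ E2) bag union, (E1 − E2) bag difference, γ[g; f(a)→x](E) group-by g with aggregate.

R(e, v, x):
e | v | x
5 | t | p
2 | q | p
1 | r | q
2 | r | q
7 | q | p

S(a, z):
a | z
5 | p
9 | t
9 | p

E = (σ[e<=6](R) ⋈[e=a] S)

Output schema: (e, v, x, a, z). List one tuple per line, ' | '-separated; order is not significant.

Subexpression sizes:
  R → 5
  σ[e<=6](R) → 4
  S → 3
  (σ[e<=6](R) ⋈[e=a] S) → 1

== RESULT ==
e | v | x | a | z
5 | t | p | 5 | p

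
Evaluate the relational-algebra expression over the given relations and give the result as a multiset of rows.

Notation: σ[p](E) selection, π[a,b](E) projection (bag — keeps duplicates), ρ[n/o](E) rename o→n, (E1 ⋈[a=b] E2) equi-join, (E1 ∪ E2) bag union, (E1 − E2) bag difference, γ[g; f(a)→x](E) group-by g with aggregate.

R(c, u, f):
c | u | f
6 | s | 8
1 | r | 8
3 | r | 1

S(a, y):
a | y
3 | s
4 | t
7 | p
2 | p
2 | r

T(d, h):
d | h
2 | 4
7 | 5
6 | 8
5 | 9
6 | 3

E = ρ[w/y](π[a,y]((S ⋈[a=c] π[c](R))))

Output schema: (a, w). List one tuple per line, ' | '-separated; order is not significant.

Per-node cardinality:
  S → 5
  R → 3
  π[c](R) → 3
  (S ⋈[a=c] π[c](R)) → 1
  π[a,y]((S ⋈[a=c] π[c](R))) → 1
  ρ[w/y](π[a,y]((S ⋈[a=c] π[c](R)))) → 1

== RESULT ==
a | w
3 | s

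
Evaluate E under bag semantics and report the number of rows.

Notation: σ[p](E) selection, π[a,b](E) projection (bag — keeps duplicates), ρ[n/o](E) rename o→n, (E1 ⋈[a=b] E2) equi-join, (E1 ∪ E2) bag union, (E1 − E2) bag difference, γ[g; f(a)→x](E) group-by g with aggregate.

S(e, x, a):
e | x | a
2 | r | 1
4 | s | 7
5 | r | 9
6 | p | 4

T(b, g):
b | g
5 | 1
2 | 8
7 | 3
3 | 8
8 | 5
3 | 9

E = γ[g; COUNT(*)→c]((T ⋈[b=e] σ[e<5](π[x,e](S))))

Row counts bottom-up:
  T → 6
  S → 4
  π[x,e](S) → 4
  σ[e<5](π[x,e](S)) → 2
  (T ⋈[b=e] σ[e<5](π[x,e](S))) → 1
  γ[g; COUNT(*)→c]((T ⋈[b=e] σ[e<5](π[x,e](S)))) → 1

|E| = 1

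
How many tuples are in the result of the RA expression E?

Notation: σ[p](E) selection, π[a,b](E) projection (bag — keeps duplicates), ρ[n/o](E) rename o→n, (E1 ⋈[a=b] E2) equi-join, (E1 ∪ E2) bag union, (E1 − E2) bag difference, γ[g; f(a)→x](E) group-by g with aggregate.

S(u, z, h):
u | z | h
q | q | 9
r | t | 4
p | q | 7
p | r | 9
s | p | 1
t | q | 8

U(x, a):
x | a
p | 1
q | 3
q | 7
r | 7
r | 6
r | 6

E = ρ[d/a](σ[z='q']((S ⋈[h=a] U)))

Per-node cardinality:
  S → 6
  U → 6
  (S ⋈[h=a] U) → 3
  σ[z='q']((S ⋈[h=a] U)) → 2
  ρ[d/a](σ[z='q']((S ⋈[h=a] U))) → 2

|E| = 2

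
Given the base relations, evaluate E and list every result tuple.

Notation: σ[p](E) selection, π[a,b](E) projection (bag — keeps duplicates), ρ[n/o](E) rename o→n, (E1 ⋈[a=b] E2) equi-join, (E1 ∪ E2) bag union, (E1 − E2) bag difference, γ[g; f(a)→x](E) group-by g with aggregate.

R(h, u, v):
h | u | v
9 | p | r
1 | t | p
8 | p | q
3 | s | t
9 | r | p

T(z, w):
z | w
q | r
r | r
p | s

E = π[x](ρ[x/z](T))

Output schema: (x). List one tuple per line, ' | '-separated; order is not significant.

Per-node cardinality:
  T → 3
  ρ[x/z](T) → 3
  π[x](ρ[x/z](T)) → 3

== RESULT ==
x
p
q
r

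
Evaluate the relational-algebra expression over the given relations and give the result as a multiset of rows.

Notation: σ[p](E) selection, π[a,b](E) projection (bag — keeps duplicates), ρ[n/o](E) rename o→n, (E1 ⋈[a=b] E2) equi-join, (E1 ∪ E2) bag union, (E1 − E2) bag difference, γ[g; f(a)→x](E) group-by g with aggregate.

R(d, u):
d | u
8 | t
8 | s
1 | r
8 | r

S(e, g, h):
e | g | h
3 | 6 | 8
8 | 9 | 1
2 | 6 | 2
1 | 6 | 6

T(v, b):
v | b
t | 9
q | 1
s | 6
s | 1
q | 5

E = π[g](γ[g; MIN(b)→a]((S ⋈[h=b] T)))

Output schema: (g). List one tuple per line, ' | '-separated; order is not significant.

Stepwise |·|:
  S → 4
  T → 5
  (S ⋈[h=b] T) → 3
  γ[g; MIN(b)→a]((S ⋈[h=b] T)) → 2
  π[g](γ[g; MIN(b)→a]((S ⋈[h=b] T))) → 2

== RESULT ==
g
6
9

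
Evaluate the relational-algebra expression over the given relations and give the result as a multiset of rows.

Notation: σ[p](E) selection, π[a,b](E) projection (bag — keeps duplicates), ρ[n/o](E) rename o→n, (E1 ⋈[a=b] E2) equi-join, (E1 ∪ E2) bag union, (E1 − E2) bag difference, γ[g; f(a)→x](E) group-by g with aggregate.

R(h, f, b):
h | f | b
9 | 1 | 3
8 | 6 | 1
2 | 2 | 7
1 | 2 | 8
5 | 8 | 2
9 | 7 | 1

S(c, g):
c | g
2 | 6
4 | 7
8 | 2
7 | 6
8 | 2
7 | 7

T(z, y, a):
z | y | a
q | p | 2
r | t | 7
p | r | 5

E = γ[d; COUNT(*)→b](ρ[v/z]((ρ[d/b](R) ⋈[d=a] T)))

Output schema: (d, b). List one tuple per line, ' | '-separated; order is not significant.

Per-node cardinality:
  R → 6
  ρ[d/b](R) → 6
  T → 3
  (ρ[d/b](R) ⋈[d=a] T) → 2
  ρ[v/z]((ρ[d/b](R) ⋈[d=a] T)) → 2
  γ[d; COUNT(*)→b](ρ[v/z]((ρ[d/b](R) ⋈[d=a] T))) → 2

== RESULT ==
d | b
2 | 1
7 | 1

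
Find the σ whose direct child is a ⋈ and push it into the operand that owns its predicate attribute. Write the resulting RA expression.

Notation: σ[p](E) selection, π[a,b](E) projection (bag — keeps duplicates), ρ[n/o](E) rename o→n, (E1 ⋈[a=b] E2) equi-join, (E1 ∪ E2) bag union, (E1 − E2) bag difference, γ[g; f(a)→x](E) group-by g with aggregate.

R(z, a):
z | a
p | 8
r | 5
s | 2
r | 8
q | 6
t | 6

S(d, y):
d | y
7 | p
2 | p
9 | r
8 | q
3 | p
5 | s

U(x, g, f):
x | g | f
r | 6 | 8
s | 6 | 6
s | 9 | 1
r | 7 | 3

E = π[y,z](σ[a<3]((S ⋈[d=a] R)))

σ filters on a, owned by the right side.
E' = π[y,z]((S ⋈[d=a] σ[a<3](R)))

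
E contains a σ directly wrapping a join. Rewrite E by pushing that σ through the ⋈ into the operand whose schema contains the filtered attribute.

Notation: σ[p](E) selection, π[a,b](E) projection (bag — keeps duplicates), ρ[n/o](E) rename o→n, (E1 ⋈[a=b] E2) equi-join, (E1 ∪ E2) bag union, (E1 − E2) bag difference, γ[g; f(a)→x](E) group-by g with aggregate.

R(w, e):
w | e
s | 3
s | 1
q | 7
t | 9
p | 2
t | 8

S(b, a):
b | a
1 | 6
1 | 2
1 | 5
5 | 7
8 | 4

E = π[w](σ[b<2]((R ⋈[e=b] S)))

σ filters on b, owned by the right side.
E' = π[w]((R ⋈[e=b] σ[b<2](S)))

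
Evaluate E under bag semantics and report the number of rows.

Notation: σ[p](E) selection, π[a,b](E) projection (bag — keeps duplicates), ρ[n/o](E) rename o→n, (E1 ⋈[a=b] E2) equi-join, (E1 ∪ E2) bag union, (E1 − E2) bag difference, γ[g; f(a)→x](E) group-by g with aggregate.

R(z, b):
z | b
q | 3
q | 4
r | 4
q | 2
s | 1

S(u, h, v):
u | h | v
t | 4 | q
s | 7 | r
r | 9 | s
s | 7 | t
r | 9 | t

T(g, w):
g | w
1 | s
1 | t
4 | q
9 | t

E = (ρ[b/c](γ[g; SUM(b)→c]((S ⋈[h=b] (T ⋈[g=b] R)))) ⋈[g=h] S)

Per-node cardinality:
  S → 5
  T → 4
  R → 5
  (T ⋈[g=b] R) → 4
  (S ⋈[h=b] (T ⋈[g=b] R)) → 2
  γ[g; SUM(b)→c]((S ⋈[h=b] (T ⋈[g=b] R))) → 1
  ρ[b/c](γ[g; SUM(b)→c]((S ⋈[h=b] (T ⋈[g=b] R)))) → 1
  S → 5
  (ρ[b/c](γ[g; SUM(b)→c]((S ⋈[h=b] (T ⋈[g=b] R)))) ⋈[g=h] S) → 1

|E| = 1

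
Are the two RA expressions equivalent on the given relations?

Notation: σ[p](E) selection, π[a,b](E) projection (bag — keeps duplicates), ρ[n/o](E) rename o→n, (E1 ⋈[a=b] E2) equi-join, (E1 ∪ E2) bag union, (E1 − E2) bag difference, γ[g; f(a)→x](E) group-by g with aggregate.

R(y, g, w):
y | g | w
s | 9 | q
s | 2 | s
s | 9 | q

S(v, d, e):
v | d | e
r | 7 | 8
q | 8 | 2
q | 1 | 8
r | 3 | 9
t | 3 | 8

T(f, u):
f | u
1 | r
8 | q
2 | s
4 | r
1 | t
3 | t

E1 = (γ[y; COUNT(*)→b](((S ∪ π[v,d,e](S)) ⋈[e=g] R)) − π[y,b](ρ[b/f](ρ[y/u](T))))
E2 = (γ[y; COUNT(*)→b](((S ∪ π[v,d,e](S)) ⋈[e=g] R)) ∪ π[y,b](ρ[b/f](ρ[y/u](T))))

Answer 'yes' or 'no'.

E1 row counts bottom-up:
  S → 5
  S → 5
  π[v,d,e](S) → 5
  (S ∪ π[v,d,e](S)) → 10
  R → 3
  ((S ∪ π[v,d,e](S)) ⋈[e=g] R) → 6
  γ[y; COUNT(*)→b](((S ∪ π[v,d,e](S)) ⋈[e=g] R)) → 1
  T → 6
  ρ[y/u](T) → 6
  ρ[b/f](ρ[y/u](T)) → 6
  π[y,b](ρ[b/f](ρ[y/u](T))) → 6
  (γ[y; COUNT(*)→b](((S ∪ π[v,d,e](S)) ⋈[e=g] R)) − π[y,b](ρ[b/f](ρ[y/u](T)))) → 1
E2 row counts bottom-up:
  S → 5
  S → 5
  π[v,d,e](S) → 5
  (S ∪ π[v,d,e](S)) → 10
  R → 3
  ((S ∪ π[v,d,e](S)) ⋈[e=g] R) → 6
  γ[y; COUNT(*)→b](((S ∪ π[v,d,e](S)) ⋈[e=g] R)) → 1
  T → 6
  ρ[y/u](T) → 6
  ρ[b/f](ρ[y/u](T)) → 6
  π[y,b](ρ[b/f](ρ[y/u](T))) → 6
  (γ[y; COUNT(*)→b](((S ∪ π[v,d,e](S)) ⋈[e=g] R)) ∪ π[y,b](ρ[b/f](ρ[y/u](T)))) → 7

E1 result:
y | b
s | 6
E2 result:
y | b
q | 8
r | 1
r | 4
s | 2
s | 6
t | 1
t | 3
Witness: ('q', 8) appears 0× in E1 but 1× in E2.

no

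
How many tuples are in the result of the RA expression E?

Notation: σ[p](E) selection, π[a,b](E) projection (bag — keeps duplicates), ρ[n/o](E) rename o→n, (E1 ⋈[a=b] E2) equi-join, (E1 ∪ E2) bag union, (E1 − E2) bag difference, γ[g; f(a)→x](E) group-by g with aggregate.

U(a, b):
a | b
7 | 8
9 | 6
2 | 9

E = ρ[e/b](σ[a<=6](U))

Row counts bottom-up:
  U → 3
  σ[a<=6](U) → 1
  ρ[e/b](σ[a<=6](U)) → 1

|E| = 1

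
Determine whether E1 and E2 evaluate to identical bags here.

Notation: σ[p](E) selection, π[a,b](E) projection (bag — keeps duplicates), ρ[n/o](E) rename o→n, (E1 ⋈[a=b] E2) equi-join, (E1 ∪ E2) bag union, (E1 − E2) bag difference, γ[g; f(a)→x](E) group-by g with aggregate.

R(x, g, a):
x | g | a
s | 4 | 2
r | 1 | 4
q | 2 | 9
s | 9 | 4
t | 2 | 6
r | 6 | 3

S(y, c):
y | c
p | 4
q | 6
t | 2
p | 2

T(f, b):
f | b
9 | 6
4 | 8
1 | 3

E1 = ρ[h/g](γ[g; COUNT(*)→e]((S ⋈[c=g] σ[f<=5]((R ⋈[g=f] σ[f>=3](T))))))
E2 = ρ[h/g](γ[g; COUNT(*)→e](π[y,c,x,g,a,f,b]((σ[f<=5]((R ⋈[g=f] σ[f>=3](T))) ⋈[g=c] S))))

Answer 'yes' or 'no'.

E1 per-node cardinality:
  S → 4
  R → 6
  T → 3
  σ[f>=3](T) → 2
  (R ⋈[g=f] σ[f>=3](T)) → 2
  σ[f<=5]((R ⋈[g=f] σ[f>=3](T))) → 1
  (S ⋈[c=g] σ[f<=5]((R ⋈[g=f] σ[f>=3](T)))) → 1
  γ[g; COUNT(*)→e]((S ⋈[c=g] σ[f<=5]((R ⋈[g=f] σ[f>=3](T))))) → 1
  ρ[h/g](γ[g; COUNT(*)→e]((S ⋈[c=g] σ[f<=5]((R ⋈[g=f] σ[f>=3](T)))))) → 1
E2 per-node cardinality:
  R → 6
  T → 3
  σ[f>=3](T) → 2
  (R ⋈[g=f] σ[f>=3](T)) → 2
  σ[f<=5]((R ⋈[g=f] σ[f>=3](T))) → 1
  S → 4
  (σ[f<=5]((R ⋈[g=f] σ[f>=3](T))) ⋈[g=c] S) → 1
  π[y,c,x,g,a,f,b]((σ[f<=5]((R ⋈[g=f] σ[f>=3](T))) ⋈[g=c] S)) → 1
  γ[g; COUNT(*)→e](π[y,c,x,g,a,f,b]((σ[f<=5]((R ⋈[g=f] σ[f>=3](T))) ⋈[g=c] S))) → 1
  ρ[h/g](γ[g; COUNT(*)→e](π[y,c,x,g,a,f,b]((σ[f<=5]((R ⋈[g=f] σ[f>=3](T))) ⋈[g=c] S)))) → 1

E1 and E2 produce the same multiset:
h | e
4 | 1

yes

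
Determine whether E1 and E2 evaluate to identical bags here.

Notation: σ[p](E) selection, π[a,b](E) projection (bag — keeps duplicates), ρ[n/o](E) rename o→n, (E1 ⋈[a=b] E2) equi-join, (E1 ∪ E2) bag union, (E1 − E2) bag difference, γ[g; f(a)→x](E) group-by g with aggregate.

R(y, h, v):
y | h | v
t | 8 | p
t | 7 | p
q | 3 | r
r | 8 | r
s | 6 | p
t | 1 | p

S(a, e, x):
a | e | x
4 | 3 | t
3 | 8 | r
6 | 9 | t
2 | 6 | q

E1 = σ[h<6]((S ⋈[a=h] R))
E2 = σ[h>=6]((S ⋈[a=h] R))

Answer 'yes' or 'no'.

E1 subexpression sizes:
  S → 4
  R → 6
  (S ⋈[a=h] R) → 2
  σ[h<6]((S ⋈[a=h] R)) → 1
E2 subexpression sizes:
  S → 4
  R → 6
  (S ⋈[a=h] R) → 2
  σ[h>=6]((S ⋈[a=h] R)) → 1

E1 result:
a | e | x | y | h | v
3 | 8 | r | q | 3 | r
E2 result:
a | e | x | y | h | v
6 | 9 | t | s | 6 | p
Witness: (3, 8, 'r', 'q', 3, 'r') appears 1× in E1 but 0× in E2.

no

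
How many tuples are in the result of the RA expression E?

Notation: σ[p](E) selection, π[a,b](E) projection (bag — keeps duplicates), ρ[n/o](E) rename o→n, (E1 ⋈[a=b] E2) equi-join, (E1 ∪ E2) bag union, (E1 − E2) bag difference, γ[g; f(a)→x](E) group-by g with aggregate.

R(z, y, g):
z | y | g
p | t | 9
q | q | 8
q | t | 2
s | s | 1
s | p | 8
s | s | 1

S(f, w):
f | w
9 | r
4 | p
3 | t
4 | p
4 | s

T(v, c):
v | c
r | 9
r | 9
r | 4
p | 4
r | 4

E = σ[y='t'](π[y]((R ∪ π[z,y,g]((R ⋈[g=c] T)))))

Row counts bottom-up:
  R → 6
  R → 6
  T → 5
  (R ⋈[g=c] T) → 2
  π[z,y,g]((R ⋈[g=c] T)) → 2
  (R ∪ π[z,y,g]((R ⋈[g=c] T))) → 8
  π[y]((R ∪ π[z,y,g]((R ⋈[g=c] T)))) → 8
  σ[y='t'](π[y]((R ∪ π[z,y,g]((R ⋈[g=c] T))))) → 4

|E| = 4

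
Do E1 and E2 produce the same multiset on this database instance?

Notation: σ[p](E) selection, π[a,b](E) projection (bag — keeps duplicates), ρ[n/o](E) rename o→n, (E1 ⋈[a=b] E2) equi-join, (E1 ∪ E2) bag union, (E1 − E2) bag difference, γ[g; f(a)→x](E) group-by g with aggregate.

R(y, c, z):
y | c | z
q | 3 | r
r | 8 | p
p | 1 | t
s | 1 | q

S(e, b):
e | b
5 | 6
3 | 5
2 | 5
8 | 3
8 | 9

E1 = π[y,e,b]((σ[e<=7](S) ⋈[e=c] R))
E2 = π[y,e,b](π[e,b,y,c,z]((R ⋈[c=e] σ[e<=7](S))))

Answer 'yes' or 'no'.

E1 subexpression sizes:
  S → 5
  σ[e<=7](S) → 3
  R → 4
  (σ[e<=7](S) ⋈[e=c] R) → 1
  π[y,e,b]((σ[e<=7](S) ⋈[e=c] R)) → 1
E2 subexpression sizes:
  R → 4
  S → 5
  σ[e<=7](S) → 3
  (R ⋈[c=e] σ[e<=7](S)) → 1
  π[e,b,y,c,z]((R ⋈[c=e] σ[e<=7](S))) → 1
  π[y,e,b](π[e,b,y,c,z]((R ⋈[c=e] σ[e<=7](S)))) → 1

E1 and E2 produce the same multiset:
y | e | b
q | 3 | 5

yes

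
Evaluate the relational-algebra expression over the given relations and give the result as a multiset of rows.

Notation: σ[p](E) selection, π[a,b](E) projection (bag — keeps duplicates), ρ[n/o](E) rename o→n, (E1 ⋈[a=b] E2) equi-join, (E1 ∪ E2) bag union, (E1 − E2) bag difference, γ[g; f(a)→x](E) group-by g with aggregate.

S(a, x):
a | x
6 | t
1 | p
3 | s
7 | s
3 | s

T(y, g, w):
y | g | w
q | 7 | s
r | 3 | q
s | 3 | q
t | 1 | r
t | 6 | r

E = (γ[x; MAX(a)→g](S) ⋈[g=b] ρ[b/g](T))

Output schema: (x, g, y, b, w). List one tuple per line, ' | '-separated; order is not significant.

Stepwise |·|:
  S → 5
  γ[x; MAX(a)→g](S) → 3
  T → 5
  ρ[b/g](T) → 5
  (γ[x; MAX(a)→g](S) ⋈[g=b] ρ[b/g](T)) → 3

== RESULT ==
x | g | y | b | w
p | 1 | t | 1 | r
s | 7 | q | 7 | s
t | 6 | t | 6 | r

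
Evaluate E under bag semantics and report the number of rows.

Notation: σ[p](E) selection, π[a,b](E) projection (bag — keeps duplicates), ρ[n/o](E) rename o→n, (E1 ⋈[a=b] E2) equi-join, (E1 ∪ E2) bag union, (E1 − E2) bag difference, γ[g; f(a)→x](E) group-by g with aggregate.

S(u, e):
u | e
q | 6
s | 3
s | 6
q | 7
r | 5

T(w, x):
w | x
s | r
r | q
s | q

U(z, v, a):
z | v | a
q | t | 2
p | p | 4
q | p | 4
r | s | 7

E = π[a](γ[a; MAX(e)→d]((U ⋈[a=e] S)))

Per-node cardinality:
  U → 4
  S → 5
  (U ⋈[a=e] S) → 1
  γ[a; MAX(e)→d]((U ⋈[a=e] S)) → 1
  π[a](γ[a; MAX(e)→d]((U ⋈[a=e] S))) → 1

|E| = 1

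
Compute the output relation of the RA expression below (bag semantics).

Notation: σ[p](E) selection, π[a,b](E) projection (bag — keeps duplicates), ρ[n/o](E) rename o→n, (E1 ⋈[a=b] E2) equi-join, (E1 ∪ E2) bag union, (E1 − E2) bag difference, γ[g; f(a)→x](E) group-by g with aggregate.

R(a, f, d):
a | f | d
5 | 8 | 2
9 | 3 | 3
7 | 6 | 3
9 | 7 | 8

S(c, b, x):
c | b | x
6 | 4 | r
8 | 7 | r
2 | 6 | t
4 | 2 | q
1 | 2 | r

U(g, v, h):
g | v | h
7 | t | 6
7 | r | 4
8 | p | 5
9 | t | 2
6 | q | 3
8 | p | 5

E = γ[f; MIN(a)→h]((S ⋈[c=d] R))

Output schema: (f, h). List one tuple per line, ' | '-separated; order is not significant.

Row counts bottom-up:
  S → 5
  R → 4
  (S ⋈[c=d] R) → 2
  γ[f; MIN(a)→h]((S ⋈[c=d] R)) → 2

== RESULT ==
f | h
7 | 9
8 | 5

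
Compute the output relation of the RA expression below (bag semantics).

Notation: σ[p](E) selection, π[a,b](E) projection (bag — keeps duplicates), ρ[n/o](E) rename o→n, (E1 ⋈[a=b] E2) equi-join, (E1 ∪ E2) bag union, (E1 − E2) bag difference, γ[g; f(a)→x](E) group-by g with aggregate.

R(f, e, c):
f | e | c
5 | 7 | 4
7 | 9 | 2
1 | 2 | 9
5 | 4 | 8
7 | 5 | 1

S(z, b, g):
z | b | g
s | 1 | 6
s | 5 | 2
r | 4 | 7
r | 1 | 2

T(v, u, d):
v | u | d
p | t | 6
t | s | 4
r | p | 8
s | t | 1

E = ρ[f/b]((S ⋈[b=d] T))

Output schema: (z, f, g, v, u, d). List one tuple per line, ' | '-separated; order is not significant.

Row counts bottom-up:
  S → 4
  T → 4
  (S ⋈[b=d] T) → 3
  ρ[f/b]((S ⋈[b=d] T)) → 3

== RESULT ==
z | f | g | v | u | d
r | 1 | 2 | s | t | 1
r | 4 | 7 | t | s | 4
s | 1 | 6 | s | t | 1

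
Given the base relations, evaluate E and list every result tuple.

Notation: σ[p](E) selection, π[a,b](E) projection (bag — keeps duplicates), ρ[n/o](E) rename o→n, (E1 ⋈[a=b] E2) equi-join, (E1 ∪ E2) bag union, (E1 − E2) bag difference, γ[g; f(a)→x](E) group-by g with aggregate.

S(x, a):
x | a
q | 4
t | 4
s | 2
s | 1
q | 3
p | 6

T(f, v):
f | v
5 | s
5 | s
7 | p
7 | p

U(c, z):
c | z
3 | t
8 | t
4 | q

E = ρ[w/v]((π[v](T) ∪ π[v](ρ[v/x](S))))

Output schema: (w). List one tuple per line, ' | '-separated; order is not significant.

Row counts bottom-up:
  T → 4
  π[v](T) → 4
  S → 6
  ρ[v/x](S) → 6
  π[v](ρ[v/x](S)) → 6
  (π[v](T) ∪ π[v](ρ[v/x](S))) → 10
  ρ[w/v]((π[v](T) ∪ π[v](ρ[v/x](S)))) → 10

== RESULT ==
w
p
p
p
q
q
s
s
s
s
t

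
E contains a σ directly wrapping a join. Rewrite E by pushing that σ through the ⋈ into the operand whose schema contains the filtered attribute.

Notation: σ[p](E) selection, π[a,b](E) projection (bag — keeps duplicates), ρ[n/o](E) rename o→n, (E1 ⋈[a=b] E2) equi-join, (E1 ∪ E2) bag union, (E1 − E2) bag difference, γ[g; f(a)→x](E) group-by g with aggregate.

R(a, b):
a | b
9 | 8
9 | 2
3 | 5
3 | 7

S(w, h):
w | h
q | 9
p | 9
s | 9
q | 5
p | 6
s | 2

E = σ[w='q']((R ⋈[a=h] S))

σ filters on w, owned by the right side.
E' = (R ⋈[a=h] σ[w='q'](S))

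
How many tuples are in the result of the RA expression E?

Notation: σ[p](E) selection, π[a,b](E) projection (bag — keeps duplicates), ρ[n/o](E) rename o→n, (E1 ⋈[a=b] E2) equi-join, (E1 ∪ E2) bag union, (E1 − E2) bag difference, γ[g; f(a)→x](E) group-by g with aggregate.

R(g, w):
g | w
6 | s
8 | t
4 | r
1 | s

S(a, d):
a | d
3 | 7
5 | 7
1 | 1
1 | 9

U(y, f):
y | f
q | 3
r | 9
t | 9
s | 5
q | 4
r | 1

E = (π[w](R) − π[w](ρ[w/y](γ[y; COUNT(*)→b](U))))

Stepwise |·|:
  R → 4
  π[w](R) → 4
  U → 6
  γ[y; COUNT(*)→b](U) → 4
  ρ[w/y](γ[y; COUNT(*)→b](U)) → 4
  π[w](ρ[w/y](γ[y; COUNT(*)→b](U))) → 4
  (π[w](R) − π[w](ρ[w/y](γ[y; COUNT(*)→b](U)))) → 1

|E| = 1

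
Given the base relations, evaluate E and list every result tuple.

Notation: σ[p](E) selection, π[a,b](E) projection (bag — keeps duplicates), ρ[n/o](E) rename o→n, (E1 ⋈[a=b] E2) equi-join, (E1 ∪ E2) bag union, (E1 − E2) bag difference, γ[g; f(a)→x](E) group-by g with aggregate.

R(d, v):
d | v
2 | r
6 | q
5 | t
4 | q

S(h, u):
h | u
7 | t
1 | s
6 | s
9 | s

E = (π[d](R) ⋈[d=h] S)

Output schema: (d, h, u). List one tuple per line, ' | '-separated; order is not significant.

Row counts bottom-up:
  R → 4
  π[d](R) → 4
  S → 4
  (π[d](R) ⋈[d=h] S) → 1

== RESULT ==
d | h | u
6 | 6 | s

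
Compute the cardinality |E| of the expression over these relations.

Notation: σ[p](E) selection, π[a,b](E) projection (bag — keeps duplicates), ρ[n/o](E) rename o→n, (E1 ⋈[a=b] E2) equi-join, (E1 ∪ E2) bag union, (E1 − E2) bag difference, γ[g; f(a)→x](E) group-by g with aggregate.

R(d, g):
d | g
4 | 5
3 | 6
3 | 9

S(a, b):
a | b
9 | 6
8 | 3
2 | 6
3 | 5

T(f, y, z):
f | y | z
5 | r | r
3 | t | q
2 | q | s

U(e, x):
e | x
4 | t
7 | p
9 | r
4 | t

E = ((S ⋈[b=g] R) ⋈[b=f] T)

Stepwise |·|:
  S → 4
  R → 3
  (S ⋈[b=g] R) → 3
  T → 3
  ((S ⋈[b=g] R) ⋈[b=f] T) → 1

|E| = 1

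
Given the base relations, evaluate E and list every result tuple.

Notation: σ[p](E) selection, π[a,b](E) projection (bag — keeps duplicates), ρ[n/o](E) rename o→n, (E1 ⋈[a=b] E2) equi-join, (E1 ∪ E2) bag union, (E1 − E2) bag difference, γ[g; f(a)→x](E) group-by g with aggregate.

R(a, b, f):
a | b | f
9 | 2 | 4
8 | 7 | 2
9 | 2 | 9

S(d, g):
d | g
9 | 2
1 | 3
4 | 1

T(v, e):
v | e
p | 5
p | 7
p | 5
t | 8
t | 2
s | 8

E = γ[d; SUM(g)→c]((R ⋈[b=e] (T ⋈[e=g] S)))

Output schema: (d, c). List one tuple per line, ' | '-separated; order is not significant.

Per-node cardinality:
  R → 3
  T → 6
  S → 3
  (T ⋈[e=g] S) → 1
  (R ⋈[b=e] (T ⋈[e=g] S)) → 2
  γ[d; SUM(g)→c]((R ⋈[b=e] (T ⋈[e=g] S))) → 1

== RESULT ==
d | c
9 | 4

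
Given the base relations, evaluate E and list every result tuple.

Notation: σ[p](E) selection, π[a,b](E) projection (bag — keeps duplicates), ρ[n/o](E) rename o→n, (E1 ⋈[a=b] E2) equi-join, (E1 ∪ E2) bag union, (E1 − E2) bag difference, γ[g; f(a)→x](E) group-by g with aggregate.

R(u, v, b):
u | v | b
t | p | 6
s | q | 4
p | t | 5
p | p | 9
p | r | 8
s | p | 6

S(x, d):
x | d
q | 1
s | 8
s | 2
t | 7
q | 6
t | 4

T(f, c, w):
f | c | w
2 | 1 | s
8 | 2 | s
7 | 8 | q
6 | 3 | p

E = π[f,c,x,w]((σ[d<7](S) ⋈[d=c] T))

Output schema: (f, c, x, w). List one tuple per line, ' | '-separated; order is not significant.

Stepwise |·|:
  S → 6
  σ[d<7](S) → 4
  T → 4
  (σ[d<7](S) ⋈[d=c] T) → 2
  π[f,c,x,w]((σ[d<7](S) ⋈[d=c] T)) → 2

== RESULT ==
f | c | x | w
2 | 1 | q | s
8 | 2 | s | s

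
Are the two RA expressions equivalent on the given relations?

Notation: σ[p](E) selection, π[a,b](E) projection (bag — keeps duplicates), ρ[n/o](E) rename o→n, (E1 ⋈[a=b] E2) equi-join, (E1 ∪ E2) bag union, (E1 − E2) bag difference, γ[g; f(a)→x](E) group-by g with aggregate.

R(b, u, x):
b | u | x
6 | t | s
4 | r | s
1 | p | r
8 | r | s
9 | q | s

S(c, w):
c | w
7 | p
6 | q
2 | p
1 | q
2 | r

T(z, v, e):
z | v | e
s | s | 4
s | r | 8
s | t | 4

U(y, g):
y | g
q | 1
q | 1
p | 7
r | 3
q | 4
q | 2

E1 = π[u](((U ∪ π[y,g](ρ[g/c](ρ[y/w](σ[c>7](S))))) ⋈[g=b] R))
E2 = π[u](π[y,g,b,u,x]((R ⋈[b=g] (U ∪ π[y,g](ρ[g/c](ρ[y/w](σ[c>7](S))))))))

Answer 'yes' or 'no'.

E1 subexpression sizes:
  U → 6
  S → 5
  σ[c>7](S) → 0
  ρ[y/w](σ[c>7](S)) → 0
  ρ[g/c](ρ[y/w](σ[c>7](S))) → 0
  π[y,g](ρ[g/c](ρ[y/w](σ[c>7](S)))) → 0
  (U ∪ π[y,g](ρ[g/c](ρ[y/w](σ[c>7](S))))) → 6
  R → 5
  ((U ∪ π[y,g](ρ[g/c](ρ[y/w](σ[c>7](S))))) ⋈[g=b] R) → 3
  π[u](((U ∪ π[y,g](ρ[g/c](ρ[y/w](σ[c>7](S))))) ⋈[g=b] R)) → 3
E2 subexpression sizes:
  R → 5
  U → 6
  S → 5
  σ[c>7](S) → 0
  ρ[y/w](σ[c>7](S)) → 0
  ρ[g/c](ρ[y/w](σ[c>7](S))) → 0
  π[y,g](ρ[g/c](ρ[y/w](σ[c>7](S)))) → 0
  (U ∪ π[y,g](ρ[g/c](ρ[y/w](σ[c>7](S))))) → 6
  (R ⋈[b=g] (U ∪ π[y,g](ρ[g/c](ρ[y/w](σ[c>7](S)))))) → 3
  π[y,g,b,u,x]((R ⋈[b=g] (U ∪ π[y,g](ρ[g/c](ρ[y/w](σ[c>7](S))))))) → 3
  π[u](π[y,g,b,u,x]((R ⋈[b=g] (U ∪ π[y,g](ρ[g/c](ρ[y/w](σ[c>7](S)))))))) → 3

E1 and E2 produce the same multiset:
u
p
p
r

yes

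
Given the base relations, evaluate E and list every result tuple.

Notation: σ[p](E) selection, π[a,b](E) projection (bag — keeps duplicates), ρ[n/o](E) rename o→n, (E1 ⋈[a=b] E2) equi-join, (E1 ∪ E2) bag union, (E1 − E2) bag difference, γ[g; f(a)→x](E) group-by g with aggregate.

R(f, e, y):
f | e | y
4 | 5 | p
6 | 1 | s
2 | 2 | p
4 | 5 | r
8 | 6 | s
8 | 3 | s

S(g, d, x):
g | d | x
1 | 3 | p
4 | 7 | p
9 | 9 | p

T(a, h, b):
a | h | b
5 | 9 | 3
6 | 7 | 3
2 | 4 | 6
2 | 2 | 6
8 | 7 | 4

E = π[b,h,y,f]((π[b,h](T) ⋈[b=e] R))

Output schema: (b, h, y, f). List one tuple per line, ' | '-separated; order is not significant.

Stepwise |·|:
  T → 5
  π[b,h](T) → 5
  R → 6
  (π[b,h](T) ⋈[b=e] R) → 4
  π[b,h,y,f]((π[b,h](T) ⋈[b=e] R)) → 4

== RESULT ==
b | h | y | f
3 | 7 | s | 8
3 | 9 | s | 8
6 | 2 | s | 8
6 | 4 | s | 8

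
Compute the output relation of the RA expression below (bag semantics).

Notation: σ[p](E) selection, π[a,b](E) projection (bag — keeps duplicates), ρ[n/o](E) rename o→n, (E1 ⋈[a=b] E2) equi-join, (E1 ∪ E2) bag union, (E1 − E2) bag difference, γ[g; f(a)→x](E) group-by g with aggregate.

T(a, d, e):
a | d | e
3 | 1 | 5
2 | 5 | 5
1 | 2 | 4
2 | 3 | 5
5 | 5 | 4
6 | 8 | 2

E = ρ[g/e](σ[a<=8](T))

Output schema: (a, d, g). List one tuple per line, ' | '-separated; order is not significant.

Stepwise |·|:
  T → 6
  σ[a<=8](T) → 6
  ρ[g/e](σ[a<=8](T)) → 6

== RESULT ==
a | d | g
1 | 2 | 4
2 | 3 | 5
2 | 5 | 5
3 | 1 | 5
5 | 5 | 4
6 | 8 | 2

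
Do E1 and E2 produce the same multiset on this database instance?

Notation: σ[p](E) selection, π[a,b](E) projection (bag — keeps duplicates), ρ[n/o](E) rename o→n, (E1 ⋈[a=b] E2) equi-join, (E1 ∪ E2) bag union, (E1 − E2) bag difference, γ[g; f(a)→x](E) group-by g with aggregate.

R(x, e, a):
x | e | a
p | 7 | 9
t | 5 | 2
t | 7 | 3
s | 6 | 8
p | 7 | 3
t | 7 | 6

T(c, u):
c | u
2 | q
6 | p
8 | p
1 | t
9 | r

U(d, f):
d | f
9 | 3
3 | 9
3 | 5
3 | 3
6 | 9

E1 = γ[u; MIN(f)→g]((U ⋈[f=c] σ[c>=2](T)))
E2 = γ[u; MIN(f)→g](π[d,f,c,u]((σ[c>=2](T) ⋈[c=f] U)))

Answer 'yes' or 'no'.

E1 stepwise |·|:
  U → 5
  T → 5
  σ[c>=2](T) → 4
  (U ⋈[f=c] σ[c>=2](T)) → 2
  γ[u; MIN(f)→g]((U ⋈[f=c] σ[c>=2](T))) → 1
E2 stepwise |·|:
  T → 5
  σ[c>=2](T) → 4
  U → 5
  (σ[c>=2](T) ⋈[c=f] U) → 2
  π[d,f,c,u]((σ[c>=2](T) ⋈[c=f] U)) → 2
  γ[u; MIN(f)→g](π[d,f,c,u]((σ[c>=2](T) ⋈[c=f] U))) → 1

E1 and E2 produce the same multiset:
u | g
r | 9

yes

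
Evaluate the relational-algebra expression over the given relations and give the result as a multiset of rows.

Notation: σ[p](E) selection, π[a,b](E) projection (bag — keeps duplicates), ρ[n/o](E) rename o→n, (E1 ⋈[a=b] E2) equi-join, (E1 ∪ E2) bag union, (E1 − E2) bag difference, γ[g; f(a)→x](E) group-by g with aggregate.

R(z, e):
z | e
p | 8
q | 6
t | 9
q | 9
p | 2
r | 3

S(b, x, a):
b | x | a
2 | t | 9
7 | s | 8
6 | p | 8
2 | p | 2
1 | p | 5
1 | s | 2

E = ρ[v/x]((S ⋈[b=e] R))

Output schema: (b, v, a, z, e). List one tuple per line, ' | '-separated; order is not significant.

Stepwise |·|:
  S → 6
  R → 6
  (S ⋈[b=e] R) → 3
  ρ[v/x]((S ⋈[b=e] R)) → 3

== RESULT ==
b | v | a | z | e
2 | p | 2 | p | 2
2 | t | 9 | p | 2
6 | p | 8 | q | 6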